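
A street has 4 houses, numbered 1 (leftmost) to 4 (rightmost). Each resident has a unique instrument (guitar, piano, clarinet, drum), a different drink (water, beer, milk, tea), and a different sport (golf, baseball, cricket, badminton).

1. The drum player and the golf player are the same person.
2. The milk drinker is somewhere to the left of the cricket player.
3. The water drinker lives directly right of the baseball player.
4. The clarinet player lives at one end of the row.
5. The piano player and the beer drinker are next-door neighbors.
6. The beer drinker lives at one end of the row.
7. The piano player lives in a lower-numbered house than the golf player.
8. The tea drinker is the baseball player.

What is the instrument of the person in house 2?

The clarinet player is narrowed to house 1 or 4; consider each.
Placing it in house 4 leads to a contradiction, so it's in house 1.
The drum player is narrowed to house 3 or 4; consider each.
Placing it in house 3 leads to a contradiction, so it's in house 4.
By clue 1, the golf player is in house 4.
The guitar player is narrowed to house 2 or 3; consider each.
Placing it in house 3 leads to a contradiction, so it's in house 2.
So house 3 gets piano for instrument.
The beer drinker is in house 4 (clue 5).
House 3's drink must be water (nothing else left).
The baseball player is in house 2 (clue 3).
The tea drinker is in house 2 (clue 8).
The only drink still possible for house 1 is milk.
That leaves badminton as the sport for house 1.
The only sport still possible for house 3 is cricket.
So: house 1 = clarinet/milk/badminton, house 2 = guitar/tea/baseball, house 3 = piano/water/cricket, house 4 = drum/beer/golf.

guitar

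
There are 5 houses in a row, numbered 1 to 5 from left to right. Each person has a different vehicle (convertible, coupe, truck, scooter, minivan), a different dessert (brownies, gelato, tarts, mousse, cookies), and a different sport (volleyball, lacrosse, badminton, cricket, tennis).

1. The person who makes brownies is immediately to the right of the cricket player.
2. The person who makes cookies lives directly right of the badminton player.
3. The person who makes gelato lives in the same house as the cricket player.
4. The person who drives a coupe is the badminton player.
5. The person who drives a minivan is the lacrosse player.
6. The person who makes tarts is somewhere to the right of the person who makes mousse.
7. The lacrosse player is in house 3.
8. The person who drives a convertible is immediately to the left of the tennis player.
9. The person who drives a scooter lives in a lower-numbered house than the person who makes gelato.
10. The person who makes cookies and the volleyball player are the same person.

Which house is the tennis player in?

5

From clue 7, the lacrosse player must be in house 3.
The only dessert still possible for house 1 is mousse.
Clue 5 places the person who drives a minivan in house 3.
House 5 vehicle: only truck fits.
So house 1 gets badminton for sport.
Clue 2 places the person who makes cookies in house 2.
By clue 4, the person who drives a coupe is in house 1.
The volleyball player is in house 2 (clue 10).
So house 2 gets scooter for vehicle.
The only vehicle still possible for house 4 is convertible.
The only sport still possible for house 4 is cricket.
House 5 sport: only tennis fits.
By clue 1, the person who makes brownies is in house 5.
So house 3 gets tarts for dessert.
That leaves gelato as the dessert for house 4.
So: house 1 = coupe/mousse/badminton, house 2 = scooter/cookies/volleyball, house 3 = minivan/tarts/lacrosse, house 4 = convertible/gelato/cricket, house 5 = truck/brownies/tennis.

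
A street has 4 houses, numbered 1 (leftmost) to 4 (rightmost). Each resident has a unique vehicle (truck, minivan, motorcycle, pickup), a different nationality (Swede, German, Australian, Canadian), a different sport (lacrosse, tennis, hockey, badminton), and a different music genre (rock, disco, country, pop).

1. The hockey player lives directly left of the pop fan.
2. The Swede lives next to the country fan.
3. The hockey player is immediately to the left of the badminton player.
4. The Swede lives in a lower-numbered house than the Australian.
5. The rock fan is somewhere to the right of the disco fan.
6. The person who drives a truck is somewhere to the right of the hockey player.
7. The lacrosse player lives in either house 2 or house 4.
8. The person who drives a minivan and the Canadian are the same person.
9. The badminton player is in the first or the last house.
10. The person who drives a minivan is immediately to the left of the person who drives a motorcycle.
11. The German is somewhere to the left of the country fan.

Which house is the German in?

1

By clue 9, the badminton player is in house 4.
The only music genre still possible for house 1 is disco.
Clue 3 places the hockey player in house 3.
Clue 6: the person who drives a truck is in house 4.
That leaves Australian as the nationality for house 4.
House 1 sport: only tennis fits.
That leaves lacrosse as the sport for house 2.
Clue 1: the pop fan is in house 4.
So house 3 gets Swede for nationality.
By clue 2, the country fan is in house 2.
The German is in house 1 (clue 11).
House 2's nationality must be Canadian (nothing else left).
House 3's music genre must be rock (nothing else left).
Clue 8: the person who drives a minivan is in house 2.
By clue 10, the person who drives a motorcycle is in house 3.
House 1's vehicle must be pickup (nothing else left).
So: house 1 = pickup/German/tennis/disco, house 2 = minivan/Canadian/lacrosse/country, house 3 = motorcycle/Swede/hockey/rock, house 4 = truck/Australian/badminton/pop.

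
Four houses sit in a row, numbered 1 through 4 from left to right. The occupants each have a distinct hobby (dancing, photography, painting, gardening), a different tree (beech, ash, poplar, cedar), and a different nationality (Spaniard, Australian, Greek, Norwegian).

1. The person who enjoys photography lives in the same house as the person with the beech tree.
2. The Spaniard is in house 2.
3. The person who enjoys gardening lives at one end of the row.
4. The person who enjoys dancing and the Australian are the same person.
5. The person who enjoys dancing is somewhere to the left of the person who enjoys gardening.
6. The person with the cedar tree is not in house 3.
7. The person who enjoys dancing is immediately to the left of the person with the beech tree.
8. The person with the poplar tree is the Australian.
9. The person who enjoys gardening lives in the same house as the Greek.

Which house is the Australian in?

Clue 2 places the Spaniard in house 2.
By clue 5, the person who enjoys gardening is in house 4.
The Greek is in house 4 (clue 9).
By clue 7, the person who enjoys dancing is in house 1.
By clue 7, the person with the beech tree is in house 2.
From clue 1, the person who enjoys photography must be in house 2.
The Australian is in house 1 (clue 4).
Clue 8 places the person with the poplar tree in house 1.
House 3's hobby must be painting (nothing else left).
House 3's tree must be ash (nothing else left).
House 4's tree must be cedar (nothing else left).
House 3's nationality must be Norwegian (nothing else left).
So: house 1 = dancing/poplar/Australian, house 2 = photography/beech/Spaniard, house 3 = painting/ash/Norwegian, house 4 = gardening/cedar/Greek.

1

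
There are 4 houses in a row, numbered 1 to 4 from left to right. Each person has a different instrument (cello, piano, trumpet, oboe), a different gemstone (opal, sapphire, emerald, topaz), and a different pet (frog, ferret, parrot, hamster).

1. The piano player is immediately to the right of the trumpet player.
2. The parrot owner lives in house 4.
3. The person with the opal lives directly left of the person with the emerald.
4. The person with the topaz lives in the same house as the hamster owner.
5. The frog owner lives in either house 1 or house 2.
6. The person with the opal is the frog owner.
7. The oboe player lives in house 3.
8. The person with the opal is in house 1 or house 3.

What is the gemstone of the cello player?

Clue 2: the parrot owner is in house 4.
From clue 7, the oboe player must be in house 3.
Clue 8: the person with the opal is in house 1.
By clue 1, the piano player is in house 2.
By clue 1, the trumpet player is in house 1.
Clue 3: the person with the emerald is in house 2.
Clue 6 places the frog owner in house 1.
So house 4 gets cello for instrument.
That leaves topaz as the gemstone for house 3.
So house 4 gets sapphire for gemstone.
The hamster owner is in house 3 (clue 4).
That leaves ferret as the pet for house 2.
So: house 1 = trumpet/opal/frog, house 2 = piano/emerald/ferret, house 3 = oboe/topaz/hamster, house 4 = cello/sapphire/parrot.

sapphire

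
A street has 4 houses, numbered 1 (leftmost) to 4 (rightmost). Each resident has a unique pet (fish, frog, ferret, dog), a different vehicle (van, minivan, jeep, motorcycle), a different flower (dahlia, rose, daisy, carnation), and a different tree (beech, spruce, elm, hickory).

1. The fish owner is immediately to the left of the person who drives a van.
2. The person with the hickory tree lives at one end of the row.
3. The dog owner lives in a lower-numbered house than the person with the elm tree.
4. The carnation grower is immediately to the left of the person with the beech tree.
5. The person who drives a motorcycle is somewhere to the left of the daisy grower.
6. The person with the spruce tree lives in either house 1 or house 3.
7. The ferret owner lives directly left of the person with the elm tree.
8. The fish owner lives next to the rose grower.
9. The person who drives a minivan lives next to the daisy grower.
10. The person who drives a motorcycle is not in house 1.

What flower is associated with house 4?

That leaves frog as the pet for house 4.
So house 1 gets jeep for vehicle.
The person who drives a motorcycle is narrowed to house 2 or 3; consider each.
Placing it in house 3 leads to a contradiction, so it's in house 2.
The fish owner is narrowed to house 2 or 3; consider each.
Placing it in house 2 leads to a contradiction, so it's in house 3.
From clue 1, the person who drives a van must be in house 4.
The only vehicle still possible for house 3 is minivan.
From clue 9, the daisy grower must be in house 4.
So house 2 gets rose for flower.
The dog owner is narrowed to house 1 or 2; consider each.
Placing it in house 2 leads to a contradiction, so it's in house 1.
So house 2 gets ferret for pet.
Clue 7: the person with the elm tree is in house 3.
House 2 tree: only beech fits.
House 4's tree must be hickory (nothing else left).
The carnation grower is in house 1 (clue 4).
That leaves dahlia as the flower for house 3.
That leaves spruce as the tree for house 1.
So: house 1 = dog/jeep/carnation/spruce, house 2 = ferret/motorcycle/rose/beech, house 3 = fish/minivan/dahlia/elm, house 4 = frog/van/daisy/hickory.

daisy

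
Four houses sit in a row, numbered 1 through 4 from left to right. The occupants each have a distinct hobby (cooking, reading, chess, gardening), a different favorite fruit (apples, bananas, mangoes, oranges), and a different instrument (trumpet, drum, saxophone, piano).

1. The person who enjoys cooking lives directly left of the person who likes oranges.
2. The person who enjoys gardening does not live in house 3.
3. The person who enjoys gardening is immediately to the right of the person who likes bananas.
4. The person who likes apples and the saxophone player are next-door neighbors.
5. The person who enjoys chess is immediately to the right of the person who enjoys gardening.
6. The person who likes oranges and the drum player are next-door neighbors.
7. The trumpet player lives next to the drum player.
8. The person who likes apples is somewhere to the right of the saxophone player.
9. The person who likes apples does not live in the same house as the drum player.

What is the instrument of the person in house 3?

saxophone

Clue 5: the person who enjoys chess is in house 3.
Clue 5: the person who enjoys gardening is in house 2.
That leaves reading as the hobby for house 4.
The person who likes oranges is in house 2 (clue 1).
Clue 3 places the person who likes bananas in house 1.
House 1 hobby: only cooking fits.
The person who likes apples is narrowed to house 3 or 4; consider each.
Placing it in house 3 leads to a contradiction, so it's in house 4.
By clue 4, the saxophone player is in house 3.
So house 3 gets mangoes for favorite fruit.
Clue 7 places the trumpet player in house 2.
House 1's instrument must be drum (nothing else left).
The only instrument still possible for house 4 is piano.
So: house 1 = cooking/bananas/drum, house 2 = gardening/oranges/trumpet, house 3 = chess/mangoes/saxophone, house 4 = reading/apples/piano.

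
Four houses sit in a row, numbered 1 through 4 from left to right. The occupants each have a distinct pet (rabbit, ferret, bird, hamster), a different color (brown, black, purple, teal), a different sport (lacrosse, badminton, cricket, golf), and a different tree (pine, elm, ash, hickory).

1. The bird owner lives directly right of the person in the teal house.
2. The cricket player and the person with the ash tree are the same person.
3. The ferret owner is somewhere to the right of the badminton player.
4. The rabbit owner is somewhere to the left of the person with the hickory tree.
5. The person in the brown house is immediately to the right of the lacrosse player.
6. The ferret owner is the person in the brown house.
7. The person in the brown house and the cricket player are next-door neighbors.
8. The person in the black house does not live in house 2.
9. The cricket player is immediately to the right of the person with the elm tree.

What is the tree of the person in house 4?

The bird owner is narrowed to house 2 or 3 or 4; consider each.
Placing it in house 3 and house 4 leads to a contradiction, so it's in house 2.
By clue 1, the person in the teal house is in house 1.
That leaves purple as the color for house 2.
The ferret owner is narrowed to house 3 or 4; consider each.
Placing it in house 4 leads to a contradiction, so it's in house 3.
The person in the brown house is in house 3 (clue 6).
House 4's pet must be hamster (nothing else left).
The only color still possible for house 4 is black.
From clue 5, the lacrosse player must be in house 2.
So house 1 gets rabbit for pet.
The only sport still possible for house 1 is badminton.
House 3's sport must be golf (nothing else left).
The only sport still possible for house 4 is cricket.
Clue 2 places the person with the ash tree in house 4.
Clue 9: the person with the elm tree is in house 3.
House 1 tree: only pine fits.
House 2's tree must be hickory (nothing else left).
So: house 1 = rabbit/teal/badminton/pine, house 2 = bird/purple/lacrosse/hickory, house 3 = ferret/brown/golf/elm, house 4 = hamster/black/cricket/ash.

ash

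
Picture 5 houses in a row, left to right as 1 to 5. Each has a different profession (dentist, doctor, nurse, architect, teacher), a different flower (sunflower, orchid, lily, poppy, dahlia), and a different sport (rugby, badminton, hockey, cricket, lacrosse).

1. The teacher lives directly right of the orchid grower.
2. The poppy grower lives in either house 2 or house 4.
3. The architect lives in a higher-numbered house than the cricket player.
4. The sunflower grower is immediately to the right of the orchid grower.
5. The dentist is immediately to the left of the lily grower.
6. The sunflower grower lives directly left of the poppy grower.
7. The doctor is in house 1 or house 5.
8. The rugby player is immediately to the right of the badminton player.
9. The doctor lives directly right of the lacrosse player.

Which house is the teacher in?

The sunflower grower is in house 3 (clue 6).
Clue 6: the poppy grower is in house 4.
By clue 9, the doctor is in house 5.
Clue 9: the lacrosse player is in house 4.
The orchid grower is in house 2 (clue 4).
The only flower still possible for house 1 is dahlia.
So house 5 gets lily for flower.
House 5's sport must be hockey (nothing else left).
Clue 1: the teacher is in house 3.
From clue 5, the dentist must be in house 4.
That leaves nurse as the profession for house 1.
House 2 profession: only architect fits.
Clue 3: the cricket player is in house 1.
House 3 sport: only rugby fits.
House 2 sport: only badminton fits.
So: house 1 = nurse/dahlia/cricket, house 2 = architect/orchid/badminton, house 3 = teacher/sunflower/rugby, house 4 = dentist/poppy/lacrosse, house 5 = doctor/lily/hockey.

3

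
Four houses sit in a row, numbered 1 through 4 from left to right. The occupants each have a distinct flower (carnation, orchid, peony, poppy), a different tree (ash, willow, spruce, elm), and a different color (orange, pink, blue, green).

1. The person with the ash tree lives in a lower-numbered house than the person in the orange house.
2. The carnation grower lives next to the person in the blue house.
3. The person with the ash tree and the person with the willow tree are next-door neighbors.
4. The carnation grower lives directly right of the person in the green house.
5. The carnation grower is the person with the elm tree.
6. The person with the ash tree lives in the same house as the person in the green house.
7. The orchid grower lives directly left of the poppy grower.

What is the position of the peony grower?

4

The carnation grower is narrowed to house 2 or 3 or 4; consider each.
Placing it in house 2 and house 4 leads to a contradiction, so it's in house 3.
Clue 4 places the person in the green house in house 2.
Clue 5: the person with the elm tree is in house 3.
By clue 6, the person with the ash tree is in house 2.
House 1 color: only pink fits.
The only color still possible for house 3 is orange.
House 4 color: only blue fits.
By clue 3, the person with the willow tree is in house 1.
Clue 7: the orchid grower is in house 1.
From clue 7, the poppy grower must be in house 2.
That leaves peony as the flower for house 4.
The only tree still possible for house 4 is spruce.
So: house 1 = orchid/willow/pink, house 2 = poppy/ash/green, house 3 = carnation/elm/orange, house 4 = peony/spruce/blue.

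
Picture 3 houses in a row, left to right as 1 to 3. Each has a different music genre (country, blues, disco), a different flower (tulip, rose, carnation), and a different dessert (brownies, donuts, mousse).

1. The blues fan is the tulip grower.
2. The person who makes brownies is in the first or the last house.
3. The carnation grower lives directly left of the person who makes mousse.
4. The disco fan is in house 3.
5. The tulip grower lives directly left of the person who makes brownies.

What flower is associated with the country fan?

carnation

By clue 4, the disco fan is in house 3.
Clue 5 places the tulip grower in house 2.
By clue 5, the person who makes brownies is in house 3.
The only flower still possible for house 1 is carnation.
House 3 flower: only rose fits.
That leaves donuts as the dessert for house 1.
House 2 dessert: only mousse fits.
Clue 1: the blues fan is in house 2.
So house 1 gets country for music genre.
So: house 1 = country/carnation/donuts, house 2 = blues/tulip/mousse, house 3 = disco/rose/brownies.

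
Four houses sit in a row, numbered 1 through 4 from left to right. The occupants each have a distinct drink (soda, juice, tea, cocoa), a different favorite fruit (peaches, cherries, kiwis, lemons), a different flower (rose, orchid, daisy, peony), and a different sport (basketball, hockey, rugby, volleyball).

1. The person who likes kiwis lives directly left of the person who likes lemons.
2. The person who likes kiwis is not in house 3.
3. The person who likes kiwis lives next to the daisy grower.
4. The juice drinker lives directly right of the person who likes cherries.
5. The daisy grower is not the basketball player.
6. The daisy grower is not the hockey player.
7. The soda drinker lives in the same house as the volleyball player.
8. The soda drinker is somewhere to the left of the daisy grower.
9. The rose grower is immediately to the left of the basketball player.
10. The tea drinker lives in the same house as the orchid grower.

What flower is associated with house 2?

peony

House 4 favorite fruit: only peaches fits.
The soda drinker is narrowed to house 1 or 2; consider each.
Placing it in house 2 leads to a contradiction, so it's in house 1.
Clue 7 places the volleyball player in house 1.
The person who likes kiwis is narrowed to house 1 or 2; consider each.
Placing it in house 1 leads to a contradiction, so it's in house 2.
The person who likes lemons is in house 3 (clue 1).
The daisy grower is in house 3 (clue 3).
House 1 favorite fruit: only cherries fits.
House 3 sport: only rugby fits.
Clue 4: the juice drinker is in house 2.
The basketball player is in house 2 (clue 9).
So house 3 gets cocoa for drink.
House 4's drink must be tea (nothing else left).
The only flower still possible for house 1 is rose.
That leaves hockey as the sport for house 4.
By clue 10, the orchid grower is in house 4.
House 2 flower: only peony fits.
So: house 1 = soda/cherries/rose/volleyball, house 2 = juice/kiwis/peony/basketball, house 3 = cocoa/lemons/daisy/rugby, house 4 = tea/peaches/orchid/hockey.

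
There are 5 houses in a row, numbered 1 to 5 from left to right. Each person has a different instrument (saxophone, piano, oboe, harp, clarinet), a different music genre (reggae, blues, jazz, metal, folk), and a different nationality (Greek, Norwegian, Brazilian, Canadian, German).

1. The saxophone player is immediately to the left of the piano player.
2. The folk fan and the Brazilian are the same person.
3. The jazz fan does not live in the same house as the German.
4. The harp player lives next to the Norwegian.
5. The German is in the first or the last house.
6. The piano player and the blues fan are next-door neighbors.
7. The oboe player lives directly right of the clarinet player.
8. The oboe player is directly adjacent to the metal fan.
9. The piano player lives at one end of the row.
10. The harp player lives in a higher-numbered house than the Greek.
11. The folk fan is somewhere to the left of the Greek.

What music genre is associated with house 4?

blues

Clue 9: the piano player is in house 5.
The saxophone player is in house 4 (clue 1).
Clue 6: the blues fan is in house 4.
So house 1 gets clarinet for instrument.
So house 2 gets oboe for instrument.
That leaves harp as the instrument for house 3.
From clue 10, the Greek must be in house 2.
By clue 11, the folk fan is in house 1.
So house 1 gets Brazilian for nationality.
So house 3 gets Canadian for nationality.
That leaves Norwegian as the nationality for house 4.
So house 5 gets German for nationality.
So house 3 gets metal for music genre.
House 5 music genre: only reggae fits.
House 2's music genre must be jazz (nothing else left).
So: house 1 = clarinet/folk/Brazilian, house 2 = oboe/jazz/Greek, house 3 = harp/metal/Canadian, house 4 = saxophone/blues/Norwegian, house 5 = piano/reggae/German.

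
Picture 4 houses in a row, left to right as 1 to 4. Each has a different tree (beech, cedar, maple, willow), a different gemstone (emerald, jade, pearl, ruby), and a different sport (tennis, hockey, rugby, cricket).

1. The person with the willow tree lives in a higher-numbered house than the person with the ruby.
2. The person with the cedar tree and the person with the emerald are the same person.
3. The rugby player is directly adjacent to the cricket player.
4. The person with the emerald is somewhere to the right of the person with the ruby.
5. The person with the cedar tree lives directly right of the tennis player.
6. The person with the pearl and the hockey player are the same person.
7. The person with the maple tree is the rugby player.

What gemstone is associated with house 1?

ruby

The person with the cedar tree is narrowed to house 2 or 3 or 4; consider each.
Placing it in house 3 and house 4 leads to a contradiction, so it's in house 2.
By clue 2, the person with the emerald is in house 2.
Clue 4: the person with the ruby is in house 1.
Clue 5: the tennis player is in house 1.
The only tree still possible for house 1 is beech.
The only sport still possible for house 2 is cricket.
From clue 3, the rugby player must be in house 3.
By clue 7, the person with the maple tree is in house 3.
House 4 tree: only willow fits.
House 4 sport: only hockey fits.
Clue 6 places the person with the pearl in house 4.
House 3's gemstone must be jade (nothing else left).
So: house 1 = beech/ruby/tennis, house 2 = cedar/emerald/cricket, house 3 = maple/jade/rugby, house 4 = willow/pearl/hockey.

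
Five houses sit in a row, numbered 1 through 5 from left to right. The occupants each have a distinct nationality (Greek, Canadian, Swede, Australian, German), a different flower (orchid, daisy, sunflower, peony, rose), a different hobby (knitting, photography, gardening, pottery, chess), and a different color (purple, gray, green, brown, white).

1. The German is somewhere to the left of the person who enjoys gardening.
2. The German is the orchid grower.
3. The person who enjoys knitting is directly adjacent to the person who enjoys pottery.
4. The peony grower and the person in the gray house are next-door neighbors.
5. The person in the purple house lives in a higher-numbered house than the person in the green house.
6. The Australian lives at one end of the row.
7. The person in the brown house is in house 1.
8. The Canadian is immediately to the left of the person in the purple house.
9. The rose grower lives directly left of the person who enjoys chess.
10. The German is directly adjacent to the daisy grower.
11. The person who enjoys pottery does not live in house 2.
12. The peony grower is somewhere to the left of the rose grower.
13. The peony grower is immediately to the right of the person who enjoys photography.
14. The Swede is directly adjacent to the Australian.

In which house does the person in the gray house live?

3

From clue 7, the person in the brown house must be in house 1.
The Australian is narrowed to house 1 or 5; consider each.
Placing it in house 5 leads to a contradiction, so it's in house 1.
Clue 14: the Swede is in house 2.
The only nationality still possible for house 5 is Greek.
So house 1 gets sunflower for flower.
House 5's flower must be daisy (nothing else left).
Clue 10: the German is in house 4.
House 3's nationality must be Canadian (nothing else left).
That leaves peony as the flower for house 2.
From clue 1, the person who enjoys gardening must be in house 5.
The orchid grower is in house 4 (clue 2).
Clue 4: the person in the gray house is in house 3.
By clue 8, the person in the purple house is in house 4.
The person who enjoys photography is in house 1 (clue 13).
That leaves rose as the flower for house 3.
That leaves knitting as the hobby for house 2.
The only hobby still possible for house 3 is pottery.
The only hobby still possible for house 4 is chess.
House 2's color must be green (nothing else left).
The only color still possible for house 5 is white.
So: house 1 = Australian/sunflower/photography/brown, house 2 = Swede/peony/knitting/green, house 3 = Canadian/rose/pottery/gray, house 4 = German/orchid/chess/purple, house 5 = Greek/daisy/gardening/white.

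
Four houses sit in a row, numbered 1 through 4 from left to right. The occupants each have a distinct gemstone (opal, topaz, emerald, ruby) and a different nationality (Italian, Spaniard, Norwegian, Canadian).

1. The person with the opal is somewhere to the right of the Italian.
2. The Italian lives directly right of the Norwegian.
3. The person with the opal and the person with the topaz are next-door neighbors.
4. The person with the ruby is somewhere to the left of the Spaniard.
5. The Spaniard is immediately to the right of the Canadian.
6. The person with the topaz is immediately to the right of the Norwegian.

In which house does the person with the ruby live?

1

House 4's nationality must be Spaniard (nothing else left).
The Canadian is in house 3 (clue 5).
House 1's nationality must be Norwegian (nothing else left).
House 2's nationality must be Italian (nothing else left).
By clue 6, the person with the topaz is in house 2.
Clue 3 places the person with the opal in house 3.
So house 1 gets ruby for gemstone.
So house 4 gets emerald for gemstone.
So: house 1 = ruby/Norwegian, house 2 = topaz/Italian, house 3 = opal/Canadian, house 4 = emerald/Spaniard.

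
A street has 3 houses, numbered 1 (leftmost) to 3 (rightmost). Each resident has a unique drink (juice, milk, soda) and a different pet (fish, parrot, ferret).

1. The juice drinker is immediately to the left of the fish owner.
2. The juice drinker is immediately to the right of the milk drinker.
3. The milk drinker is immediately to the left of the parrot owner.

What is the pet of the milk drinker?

ferret

Clue 2: the juice drinker is in house 2.
The milk drinker is in house 1 (clue 2).
The parrot owner is in house 2 (clue 3).
That leaves soda as the drink for house 3.
House 1 pet: only ferret fits.
That leaves fish as the pet for house 3.
So: house 1 = milk/ferret, house 2 = juice/parrot, house 3 = soda/fish.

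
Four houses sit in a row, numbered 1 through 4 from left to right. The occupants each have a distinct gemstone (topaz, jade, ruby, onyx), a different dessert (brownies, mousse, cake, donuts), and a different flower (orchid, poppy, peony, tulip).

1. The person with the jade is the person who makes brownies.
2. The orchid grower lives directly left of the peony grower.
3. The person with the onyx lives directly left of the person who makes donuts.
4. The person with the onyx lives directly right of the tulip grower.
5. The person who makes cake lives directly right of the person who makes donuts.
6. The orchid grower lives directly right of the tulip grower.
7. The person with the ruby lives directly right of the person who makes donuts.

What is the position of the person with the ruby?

From clue 3, the person with the onyx must be in house 2.
By clue 3, the person who makes donuts is in house 3.
From clue 4, the tulip grower must be in house 1.
Clue 5: the person who makes cake is in house 4.
From clue 6, the orchid grower must be in house 2.
Clue 7 places the person with the ruby in house 4.
From clue 1, the person with the jade must be in house 1.
The person who makes brownies is in house 1 (clue 1).
The peony grower is in house 3 (clue 2).
The only gemstone still possible for house 3 is topaz.
House 2's dessert must be mousse (nothing else left).
House 4's flower must be poppy (nothing else left).
So: house 1 = jade/brownies/tulip, house 2 = onyx/mousse/orchid, house 3 = topaz/donuts/peony, house 4 = ruby/cake/poppy.

4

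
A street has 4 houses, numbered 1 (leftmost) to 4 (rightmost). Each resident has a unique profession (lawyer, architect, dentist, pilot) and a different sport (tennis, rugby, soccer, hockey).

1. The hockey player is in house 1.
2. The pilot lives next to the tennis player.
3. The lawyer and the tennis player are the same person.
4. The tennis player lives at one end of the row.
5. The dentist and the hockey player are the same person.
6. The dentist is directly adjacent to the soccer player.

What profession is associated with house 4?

From clue 1, the hockey player must be in house 1.
Clue 5: the dentist is in house 1.
Clue 6: the soccer player is in house 2.
The only sport still possible for house 3 is rugby.
So house 4 gets tennis for sport.
Clue 2: the pilot is in house 3.
Clue 3 places the lawyer in house 4.
The only profession still possible for house 2 is architect.
So: house 1 = dentist/hockey, house 2 = architect/soccer, house 3 = pilot/rugby, house 4 = lawyer/tennis.

lawyer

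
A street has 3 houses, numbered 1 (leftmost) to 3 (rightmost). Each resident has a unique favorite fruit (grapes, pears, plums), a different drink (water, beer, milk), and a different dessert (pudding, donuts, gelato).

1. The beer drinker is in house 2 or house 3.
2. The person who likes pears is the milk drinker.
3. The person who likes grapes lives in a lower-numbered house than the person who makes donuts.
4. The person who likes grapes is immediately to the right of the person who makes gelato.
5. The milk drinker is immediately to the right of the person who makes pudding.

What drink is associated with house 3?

milk

By clue 4, the person who likes grapes is in house 2.
By clue 4, the person who makes gelato is in house 1.
House 1 drink: only water fits.
House 3's dessert must be donuts (nothing else left).
Clue 2 places the person who likes pears in house 3.
From clue 2, the milk drinker must be in house 3.
The only favorite fruit still possible for house 1 is plums.
So house 2 gets beer for drink.
House 2's dessert must be pudding (nothing else left).
So: house 1 = plums/water/gelato, house 2 = grapes/beer/pudding, house 3 = pears/milk/donuts.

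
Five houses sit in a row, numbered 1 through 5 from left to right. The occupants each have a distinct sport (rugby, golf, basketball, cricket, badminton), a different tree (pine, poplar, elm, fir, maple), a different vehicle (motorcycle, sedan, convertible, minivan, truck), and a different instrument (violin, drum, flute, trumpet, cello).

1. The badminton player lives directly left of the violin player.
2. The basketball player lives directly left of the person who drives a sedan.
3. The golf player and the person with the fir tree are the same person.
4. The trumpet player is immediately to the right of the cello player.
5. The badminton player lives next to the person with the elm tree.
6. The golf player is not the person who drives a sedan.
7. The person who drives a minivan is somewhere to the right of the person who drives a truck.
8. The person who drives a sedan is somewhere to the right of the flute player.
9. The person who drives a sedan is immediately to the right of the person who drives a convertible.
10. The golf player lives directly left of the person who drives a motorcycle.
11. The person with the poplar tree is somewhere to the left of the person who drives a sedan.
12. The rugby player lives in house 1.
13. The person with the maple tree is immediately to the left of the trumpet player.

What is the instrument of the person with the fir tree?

trumpet

From clue 12, the rugby player must be in house 1.
That leaves cricket as the sport for house 5.
The only vehicle still possible for house 1 is truck.
The badminton player is narrowed to house 2 or 3 or 4; consider each.
Placing it in house 2 and house 4 leads to a contradiction, so it's in house 3.
Clue 1: the violin player is in house 4.
House 5's tree must be pine (nothing else left).
House 3 tree: only poplar fits.
That leaves drum as the instrument for house 5.
The person who drives a sedan is in house 5 (clue 11).
House 1 tree: only maple fits.
By clue 2, the basketball player is in house 4.
From clue 9, the person who drives a convertible must be in house 4.
The golf player is in house 2 (clue 10).
Clue 13: the trumpet player is in house 2.
That leaves minivan as the vehicle for house 2.
House 3 vehicle: only motorcycle fits.
That leaves cello as the instrument for house 1.
The only instrument still possible for house 3 is flute.
Clue 3 places the person with the fir tree in house 2.
House 4's tree must be elm (nothing else left).
So: house 1 = rugby/maple/truck/cello, house 2 = golf/fir/minivan/trumpet, house 3 = badminton/poplar/motorcycle/flute, house 4 = basketball/elm/convertible/violin, house 5 = cricket/pine/sedan/drum.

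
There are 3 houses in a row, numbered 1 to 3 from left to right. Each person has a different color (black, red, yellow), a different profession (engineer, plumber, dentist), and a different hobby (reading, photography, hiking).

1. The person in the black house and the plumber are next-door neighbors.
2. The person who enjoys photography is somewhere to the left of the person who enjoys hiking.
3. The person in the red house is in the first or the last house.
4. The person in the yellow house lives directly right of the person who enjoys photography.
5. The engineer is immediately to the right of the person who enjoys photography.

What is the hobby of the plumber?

reading

The person in the red house is narrowed to house 1 or 3; consider each.
Placing it in house 3 leads to a contradiction, so it's in house 1.
The person in the black house is narrowed to house 2 or 3; consider each.
Placing it in house 3 leads to a contradiction, so it's in house 2.
That leaves yellow as the color for house 3.
By clue 4, the person who enjoys photography is in house 2.
Clue 5 places the engineer in house 3.
House 1's profession must be plumber (nothing else left).
House 2 profession: only dentist fits.
So house 1 gets reading for hobby.
The only hobby still possible for house 3 is hiking.
So: house 1 = red/plumber/reading, house 2 = black/dentist/photography, house 3 = yellow/engineer/hiking.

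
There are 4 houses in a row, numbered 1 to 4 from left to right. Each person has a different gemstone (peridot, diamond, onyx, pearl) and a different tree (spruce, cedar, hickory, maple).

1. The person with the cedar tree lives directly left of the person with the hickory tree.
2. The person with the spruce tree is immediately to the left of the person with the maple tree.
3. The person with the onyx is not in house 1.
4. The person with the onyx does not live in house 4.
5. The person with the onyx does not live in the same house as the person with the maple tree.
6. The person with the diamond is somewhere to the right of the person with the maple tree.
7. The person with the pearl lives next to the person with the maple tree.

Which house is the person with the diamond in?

4

That leaves hickory as the tree for house 4.
Clue 1: the person with the cedar tree is in house 3.
So house 1 gets spruce for tree.
House 2's tree must be maple (nothing else left).
Clue 5 places the person with the onyx in house 3.
House 1 gemstone: only pearl fits.
That leaves peridot as the gemstone for house 2.
House 4's gemstone must be diamond (nothing else left).
So: house 1 = pearl/spruce, house 2 = peridot/maple, house 3 = onyx/cedar, house 4 = diamond/hickory.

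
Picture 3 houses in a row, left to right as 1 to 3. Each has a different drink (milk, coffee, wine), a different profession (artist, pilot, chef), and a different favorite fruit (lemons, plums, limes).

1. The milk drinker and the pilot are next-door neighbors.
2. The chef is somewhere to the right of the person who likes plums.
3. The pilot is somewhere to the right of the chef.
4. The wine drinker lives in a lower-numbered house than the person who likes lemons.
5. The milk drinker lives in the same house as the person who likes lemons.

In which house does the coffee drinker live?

The pilot is in house 3 (clue 3).
From clue 3, the chef must be in house 2.
The only profession still possible for house 1 is artist.
Clue 1: the milk drinker is in house 2.
Clue 2 places the person who likes plums in house 1.
By clue 5, the person who likes lemons is in house 2.
House 1 drink: only wine fits.
House 3's drink must be coffee (nothing else left).
House 3's favorite fruit must be limes (nothing else left).
So: house 1 = wine/artist/plums, house 2 = milk/chef/lemons, house 3 = coffee/pilot/limes.

3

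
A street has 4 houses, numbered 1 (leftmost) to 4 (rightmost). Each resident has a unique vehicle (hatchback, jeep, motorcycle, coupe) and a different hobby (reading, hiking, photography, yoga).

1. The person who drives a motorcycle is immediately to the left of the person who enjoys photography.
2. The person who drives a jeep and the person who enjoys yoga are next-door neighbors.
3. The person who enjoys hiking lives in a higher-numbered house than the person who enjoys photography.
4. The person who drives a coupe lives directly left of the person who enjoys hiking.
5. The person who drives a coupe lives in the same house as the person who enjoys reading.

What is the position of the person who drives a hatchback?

The only hobby still possible for house 1 is yoga.
So house 4 gets hiking for hobby.
By clue 2, the person who drives a jeep is in house 2.
Clue 4: the person who drives a coupe is in house 3.
Clue 5: the person who enjoys reading is in house 3.
So house 1 gets motorcycle for vehicle.
That leaves hatchback as the vehicle for house 4.
The only hobby still possible for house 2 is photography.
So: house 1 = motorcycle/yoga, house 2 = jeep/photography, house 3 = coupe/reading, house 4 = hatchback/hiking.

4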